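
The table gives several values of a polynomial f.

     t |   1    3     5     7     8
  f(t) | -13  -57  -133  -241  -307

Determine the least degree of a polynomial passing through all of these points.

Divided differences on the nodes 1, 3, 5, 7, 8:
  order 0: -13  -57  -133  -241  -307
  order 1: -22  -38  -54  -66
  order 2: -4  -4  -4
  order 3: 0  0
  order 4: 0
The order-2 divided differences are all -4 (nonzero) and every higher order vanishes, so the data lies on a polynomial of degree exactly 2.

2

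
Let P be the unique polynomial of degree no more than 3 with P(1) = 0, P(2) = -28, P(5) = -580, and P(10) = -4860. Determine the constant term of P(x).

Write P(x) = ax^3 + bx^2 + cx + d. Substituting each data point gives a linear system:
  a + b + c + d = 0
  8a + 4b + 2c + d = -28
  125a + 25b + 5c + d = -580
  1000a + 100b + 10c + d = -4860
Solving the system yields a = -5, b = 1, c = 4, d = 0.
So P(x) = -5x^3 + x^2 + 4x.
The constant term is 0.

0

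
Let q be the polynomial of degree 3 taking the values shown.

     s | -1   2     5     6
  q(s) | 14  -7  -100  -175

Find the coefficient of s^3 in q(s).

-1

Write q(s) = as^3 + bs^2 + cs + d. Substituting each data point gives a linear system:
  -a + b - c + d = 14
  8a + 4b + 2c + d = -7
  125a + 25b + 5c + d = -100
  216a + 36b + 6c + d = -175
Solving the system yields a = -1, b = 2, c = -6, d = 5.
So q(s) = -s³ + 2s² - 6s + 5.
The leading coefficient is -1.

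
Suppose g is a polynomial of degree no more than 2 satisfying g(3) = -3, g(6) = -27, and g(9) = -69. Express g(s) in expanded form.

Using the Lagrange interpolation formula with nodes 3, 6, 9:
  L_0(s) = (s - 6)(s - 9) / 18
  L_1(s) = (s - 3)(s - 9) / -9
  L_2(s) = (s - 3)(s - 6) / 18
Then g(s) = -3·L_0(s) - 27·L_1(s) - 69·L_2(s).
Expanding and collecting terms gives g(s) = -s² + s + 3.
Check: g(3) = -3. ✓

g(s) = -s^2 + s + 3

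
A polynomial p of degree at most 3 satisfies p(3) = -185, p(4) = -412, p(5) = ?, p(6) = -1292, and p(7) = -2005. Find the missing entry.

-771

On equispaced nodes a degree-3 polynomial has vanishing fourth forward difference, so
  p(3) - 4·p(4) + 6·p(5) - 4·p(6) + p(7) = 0.
Substituting the known values and solving for p(5):
  6·p(5) = -4626
  p(5) = -771.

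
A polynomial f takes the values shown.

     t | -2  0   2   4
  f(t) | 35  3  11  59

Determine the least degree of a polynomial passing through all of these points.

Forward differences of the values at t = -2, 0, 2, 4:
  f  : 35  3  11  59
  Δ  : -32  8  48
  Δ^2: 40  40
  Δ^3: 0
The second differences are constant (40) and nonzero, while all higher differences vanish, so the minimal degree is 2.

2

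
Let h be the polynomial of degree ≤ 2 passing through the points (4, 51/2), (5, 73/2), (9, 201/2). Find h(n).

Using the Lagrange interpolation formula with nodes 4, 5, 9:
  L_0(n) = (n - 5)(n - 9) / 5
  L_1(n) = (n - 4)(n - 9) / -4
  L_2(n) = (n - 4)(n - 5) / 20
Then h(n) = 51/2·L_0(n) + 73/2·L_1(n) + 201/2·L_2(n).
Expanding and collecting terms gives h(n) = n² + 2n + 3/2.
Check: h(9) = 201/2. ✓

h(n) = n^2 + 2n + 3/2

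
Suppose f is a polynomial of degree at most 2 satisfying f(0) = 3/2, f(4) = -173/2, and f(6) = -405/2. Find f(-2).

Using the Lagrange interpolation formula with nodes 0, 4, 6:
  L_0(n) = (n - 4)(n - 6) / 24
  L_1(n) = n(n - 6) / -8
  L_2(n) = n(n - 4) / 12
Then f(n) = 3/2·L_0(n) - 173/2·L_1(n) - 405/2·L_2(n).
Expanding and collecting terms gives f(n) = -6n^2 + 2n + 3/2.
Evaluating at n = -2: f(-2) = -53/2.

-53/2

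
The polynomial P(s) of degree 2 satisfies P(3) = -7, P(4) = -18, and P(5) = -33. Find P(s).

P(s) = -2s^2 + 3s + 2

Write P(s) = as^2 + bs + c. Substituting each data point gives a linear system:
  9a + 3b + c = -7
  16a + 4b + c = -18
  25a + 5b + c = -33
Solving the system yields a = -2, b = 3, c = 2.
So P(s) = -2s² + 3s + 2.
Check: P(5) = -33. ✓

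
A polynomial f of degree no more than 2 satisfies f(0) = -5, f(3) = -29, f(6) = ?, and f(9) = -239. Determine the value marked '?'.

The 3 known points determine the degree-2 polynomial uniquely.
Write f(x) = ax^2 + bx + c. Substituting each data point gives a linear system:
  c = -5
  9a + 3b + c = -29
  81a + 9b + c = -239
Solving the system yields a = -3, b = 1, c = -5.
So f(x) = -3x^2 + x - 5.
Then f(6) = -107.

-107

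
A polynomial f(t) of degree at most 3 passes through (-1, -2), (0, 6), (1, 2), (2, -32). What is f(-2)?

Write f(t) = at^3 + bt^2 + ct + d. Substituting each data point gives a linear system:
  -a + b - c + d = -2
  d = 6
  a + b + c + d = 2
  8a + 4b + 2c + d = -32
Solving the system yields a = -3, b = -6, c = 5, d = 6.
So f(t) = -3t^3 - 6t^2 + 5t + 6.
Then f(-2) = -4.

-4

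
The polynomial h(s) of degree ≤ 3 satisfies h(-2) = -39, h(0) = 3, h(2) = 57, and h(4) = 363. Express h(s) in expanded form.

Write h(s) = as^3 + bs^2 + cs + d. Substituting each data point gives a linear system:
  -8a + 4b - 2c + d = -39
  d = 3
  8a + 4b + 2c + d = 57
  64a + 16b + 4c + d = 363
Solving the system yields a = 5, b = 3/2, c = 4, d = 3.
So h(s) = 5s^3 + (3/2)s^2 + 4s + 3.
Check: h(4) = 363. ✓

h(s) = 5s^3 + (3/2)s^2 + 4s + 3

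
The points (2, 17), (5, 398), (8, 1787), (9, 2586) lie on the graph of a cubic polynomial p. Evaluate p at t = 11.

Write p(t) = at^3 + bt^2 + ct + d. Substituting each data point gives a linear system:
  8a + 4b + 2c + d = 17
  125a + 25b + 5c + d = 398
  512a + 64b + 8c + d = 1787
  729a + 81b + 9c + d = 2586
Solving the system yields a = 4, b = -4, c = -1, d = 3.
So p(t) = 4t^3 - 4t^2 - t + 3.
Then p(11) = 4832.

4832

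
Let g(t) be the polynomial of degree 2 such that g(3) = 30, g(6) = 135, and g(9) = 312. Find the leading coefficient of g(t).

Write g(t) = at^2 + bt + c. Substituting each data point gives a linear system:
  9a + 3b + c = 30
  36a + 6b + c = 135
  81a + 9b + c = 312
Solving the system yields a = 4, b = -1, c = -3.
So g(t) = 4t^2 - t - 3.
The leading coefficient is 4.

4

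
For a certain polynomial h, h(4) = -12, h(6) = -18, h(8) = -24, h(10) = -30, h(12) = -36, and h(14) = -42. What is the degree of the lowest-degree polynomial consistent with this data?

1

Forward differences of the values at s = 4, 6, 8, 10, 12, 14:
  h  : -12  -18  -24  -30  -36  -42
  Δ  : -6  -6  -6  -6  -6
  Δ^2: 0  0  0  0
  Δ^3: 0  0  0
  Δ^4: 0  0
  Δ^5: 0
The first differences are constant (-6) and nonzero, while all higher differences vanish, so the minimal degree is 1.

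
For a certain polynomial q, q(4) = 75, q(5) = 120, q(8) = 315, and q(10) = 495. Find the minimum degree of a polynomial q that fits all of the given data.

2

Divided differences on the nodes 4, 5, 8, 10:
  order 0: 75  120  315  495
  order 1: 45  65  90
  order 2: 5  5
  order 3: 0
The order-2 divided differences are all 5 (nonzero) and every higher order vanishes, so the data lies on a polynomial of degree exactly 2.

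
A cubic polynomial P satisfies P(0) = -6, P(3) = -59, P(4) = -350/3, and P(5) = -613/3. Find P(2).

Using the Lagrange interpolation formula with nodes 0, 3, 4, 5:
  L_0(n) = (n - 3)(n - 4)(n - 5) / -60
  L_1(n) = n(n - 4)(n - 5) / 6
  L_2(n) = n(n - 3)(n - 5) / -4
  L_3(n) = n(n - 3)(n - 4) / 10
Then P(n) = -6·L_0(n) - 59·L_1(n) - 350/3·L_2(n) - 613/3·L_3(n).
Expanding and collecting terms gives P(n) = -n³ - 3n² + (1/3)n - 6.
Evaluating at n = 2: P(2) = -76/3.

-76/3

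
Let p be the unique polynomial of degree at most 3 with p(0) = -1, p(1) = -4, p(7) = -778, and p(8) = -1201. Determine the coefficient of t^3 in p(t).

-3

Write p(t) = at^3 + bt^2 + ct + d. Substituting each data point gives a linear system:
  d = -1
  a + b + c + d = -4
  343a + 49b + 7c + d = -778
  512a + 64b + 8c + d = -1201
Solving the system yields a = -3, b = 6, c = -6, d = -1.
So p(t) = -3t^3 + 6t^2 - 6t - 1.
The leading coefficient is -3.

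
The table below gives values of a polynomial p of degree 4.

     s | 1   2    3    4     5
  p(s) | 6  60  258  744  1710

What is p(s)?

Write p(s) = as^4 + bs^3 + cs^2 + ds + e. Substituting each data point gives a linear system:
  a + b + c + d + e = 6
  16a + 8b + 4c + 2d + e = 60
  81a + 27b + 9c + 3d + e = 258
  256a + 64b + 16c + 4d + e = 744
  625a + 125b + 25c + 5d + e = 1710
Solving the system yields a = 2, b = 4, c = -2, d = 2, e = 0.
So p(s) = 2s^4 + 4s^3 - 2s^2 + 2s.
Check: p(4) = 744. ✓

p(s) = 2s^4 + 4s^3 - 2s^2 + 2s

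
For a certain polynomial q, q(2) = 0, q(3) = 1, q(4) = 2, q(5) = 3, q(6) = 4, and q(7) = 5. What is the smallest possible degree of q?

1

Forward differences of the values at t = 2, 3, 4, 5, 6, 7:
  q  : 0  1  2  3  4  5
  Δ  : 1  1  1  1  1
  Δ^2: 0  0  0  0
  Δ^3: 0  0  0
  Δ^4: 0  0
  Δ^5: 0
The first differences are constant (1) and nonzero, while all higher differences vanish, so the minimal degree is 1.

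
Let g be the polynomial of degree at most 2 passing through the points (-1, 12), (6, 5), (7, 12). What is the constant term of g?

Write g(s) = as^2 + bs + c. Substituting each data point gives a linear system:
  a - b + c = 12
  36a + 6b + c = 5
  49a + 7b + c = 12
Solving the system yields a = 1, b = -6, c = 5.
So g(s) = s² - 6s + 5.
The constant term is 5.

5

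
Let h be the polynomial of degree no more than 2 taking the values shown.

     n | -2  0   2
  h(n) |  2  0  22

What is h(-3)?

12

Using the Lagrange interpolation formula with nodes -2, 0, 2:
  L_0(n) = n(n - 2) / 8
  L_1(n) = (n + 2)(n - 2) / -4
  L_2(n) = (n + 2)n / 8
Then h(n) = 2·L_0(n) + 0·L_1(n) + 22·L_2(n).
Expanding and collecting terms gives h(n) = 3n^2 + 5n.
Evaluating at n = -3: h(-3) = 12.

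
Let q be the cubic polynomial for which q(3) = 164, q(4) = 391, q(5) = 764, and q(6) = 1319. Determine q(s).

q(s) = 6s^3 + s^2 - 2s - 1

Write q(s) = as^3 + bs^2 + cs + d. Substituting each data point gives a linear system:
  27a + 9b + 3c + d = 164
  64a + 16b + 4c + d = 391
  125a + 25b + 5c + d = 764
  216a + 36b + 6c + d = 1319
Solving the system yields a = 6, b = 1, c = -2, d = -1.
So q(s) = 6s^3 + s^2 - 2s - 1.
Check: q(6) = 1319. ✓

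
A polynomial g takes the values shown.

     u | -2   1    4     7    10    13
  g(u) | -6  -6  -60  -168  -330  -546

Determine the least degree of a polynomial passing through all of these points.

2

Forward differences of the values at u = -2, 1, 4, 7, 10, 13:
  g  : -6  -6  -60  -168  -330  -546
  Δ  : 0  -54  -108  -162  -216
  Δ^2: -54  -54  -54  -54
  Δ^3: 0  0  0
  Δ^4: 0  0
  Δ^5: 0
The second differences are constant (-54) and nonzero, while all higher differences vanish, so the minimal degree is 2.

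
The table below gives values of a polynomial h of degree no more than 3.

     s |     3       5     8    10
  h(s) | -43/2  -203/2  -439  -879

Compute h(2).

Using the Lagrange interpolation formula with nodes 3, 5, 8, 10:
  L_0(s) = (s - 5)(s - 8)(s - 10) / -70
  L_1(s) = (s - 3)(s - 8)(s - 10) / 30
  L_2(s) = (s - 3)(s - 5)(s - 10) / -30
  L_3(s) = (s - 3)(s - 5)(s - 8) / 70
Then h(s) = -43/2·L_0(s) - 203/2·L_1(s) - 439·L_2(s) - 879·L_3(s).
Expanding and collecting terms gives h(s) = -s^3 + (3/2)s^2 - 3s + 1.
Evaluating at s = 2: h(2) = -7.

-7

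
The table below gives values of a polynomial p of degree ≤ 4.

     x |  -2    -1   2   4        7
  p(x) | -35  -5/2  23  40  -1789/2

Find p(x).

p(x) = -x^4 + 4x^3 + 3x^2 - (3/2)x - 2

Write p(x) = ax^4 + bx^3 + cx^2 + dx + e. Substituting each data point gives a linear system:
  16a - 8b + 4c - 2d + e = -35
  a - b + c - d + e = -5/2
  16a + 8b + 4c + 2d + e = 23
  256a + 64b + 16c + 4d + e = 40
  2401a + 343b + 49c + 7d + e = -1789/2
Solving the system yields a = -1, b = 4, c = 3, d = -3/2, e = -2.
So p(x) = -x^4 + 4x^3 + 3x^2 - (3/2)x - 2.
Check: p(-2) = -35. ✓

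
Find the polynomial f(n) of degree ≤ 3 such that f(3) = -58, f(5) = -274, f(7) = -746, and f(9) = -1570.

Write f(n) = an^3 + bn^2 + cn + d. Substituting each data point gives a linear system:
  27a + 9b + 3c + d = -58
  125a + 25b + 5c + d = -274
  343a + 49b + 7c + d = -746
  729a + 81b + 9c + d = -1570
Solving the system yields a = -2, b = -2, c = 6, d = -4.
So f(n) = -2n^3 - 2n^2 + 6n - 4.
Check: f(5) = -274. ✓

f(n) = -2n^3 - 2n^2 + 6n - 4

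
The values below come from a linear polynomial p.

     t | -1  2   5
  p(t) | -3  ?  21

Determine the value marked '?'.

9

On equispaced nodes a degree-1 polynomial has vanishing second forward difference, so
  p(-1) - 2·p(2) + p(5) = 0.
Substituting the known values and solving for p(2):
  -2·p(2) = -18
  p(2) = 9.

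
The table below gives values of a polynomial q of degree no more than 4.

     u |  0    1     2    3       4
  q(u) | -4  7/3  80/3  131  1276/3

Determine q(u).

q(u) = 2u^4 - (5/3)u^3 + 6u - 4

Using the Lagrange interpolation formula with nodes 0, 1, 2, 3, 4:
  L_0(u) = (u - 1)(u - 2)(u - 3)(u - 4) / 24
  L_1(u) = u(u - 2)(u - 3)(u - 4) / -6
  L_2(u) = u(u - 1)(u - 3)(u - 4) / 4
  L_3(u) = u(u - 1)(u - 2)(u - 4) / -6
  L_4(u) = u(u - 1)(u - 2)(u - 3) / 24
Then q(u) = -4·L_0(u) + 7/3·L_1(u) + 80/3·L_2(u) + 131·L_3(u) + 1276/3·L_4(u).
Expanding and collecting terms gives q(u) = 2u^4 - (5/3)u^3 + 6u - 4.
Check: q(3) = 131. ✓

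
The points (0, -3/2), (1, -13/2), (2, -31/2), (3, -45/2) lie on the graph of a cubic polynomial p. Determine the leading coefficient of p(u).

Write p(u) = au^3 + bu^2 + cu + d. Substituting each data point gives a linear system:
  d = -3/2
  a + b + c + d = -13/2
  8a + 4b + 2c + d = -31/2
  27a + 9b + 3c + d = -45/2
Solving the system yields a = 1, b = -5, c = -1, d = -3/2.
So p(u) = u^3 - 5u^2 - u - 3/2.
The leading coefficient is 1.

1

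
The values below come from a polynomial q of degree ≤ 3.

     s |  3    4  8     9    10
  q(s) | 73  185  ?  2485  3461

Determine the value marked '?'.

1713

The 4 known points determine the degree-3 polynomial uniquely.
Write q(s) = as^3 + bs^2 + cs + d. Substituting each data point gives a linear system:
  27a + 9b + 3c + d = 73
  64a + 16b + 4c + d = 185
  729a + 81b + 9c + d = 2485
  1000a + 100b + 10c + d = 3461
Solving the system yields a = 4, b = -6, c = 6, d = 1.
So q(s) = 4s^3 - 6s^2 + 6s + 1.
Then q(8) = 1713.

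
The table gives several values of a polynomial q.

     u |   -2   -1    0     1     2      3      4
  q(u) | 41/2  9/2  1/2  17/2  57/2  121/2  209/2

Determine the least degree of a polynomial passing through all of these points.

2

Forward differences of the values at u = -2, -1, 0, 1, 2, 3, 4:
  q  : 41/2  9/2  1/2  17/2  57/2  121/2  209/2
  Δ  : -16  -4  8  20  32  44
  Δ^2: 12  12  12  12  12
  Δ^3: 0  0  0  0
  Δ^4: 0  0  0
  Δ^5: 0  0
  Δ^6: 0
The second differences are constant (12) and nonzero, while all higher differences vanish, so the minimal degree is 2.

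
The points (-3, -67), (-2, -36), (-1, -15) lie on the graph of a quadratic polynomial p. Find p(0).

-4

Forward differences of the values at s = -3, -2, -1:
  p  : -67  -36  -15
  Δ  : 31  21
  Δ^2: -10
The second differences are constant, confirming degree 2.
Interpolating (Newton forward form) and evaluating at s = 0 gives p(0) = -4.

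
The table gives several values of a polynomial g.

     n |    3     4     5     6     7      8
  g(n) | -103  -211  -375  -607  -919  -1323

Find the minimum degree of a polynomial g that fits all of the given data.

3

Forward differences of the values at n = 3, 4, 5, 6, 7, 8:
  g  : -103  -211  -375  -607  -919  -1323
  Δ  : -108  -164  -232  -312  -404
  Δ^2: -56  -68  -80  -92
  Δ^3: -12  -12  -12
  Δ^4: 0  0
  Δ^5: 0
The third differences are constant (-12) and nonzero, while all higher differences vanish, so the minimal degree is 3.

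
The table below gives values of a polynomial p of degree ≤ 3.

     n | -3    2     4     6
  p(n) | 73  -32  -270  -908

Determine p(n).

Write p(n) = an^3 + bn^2 + cn + d. Substituting each data point gives a linear system:
  -27a + 9b - 3c + d = 73
  8a + 4b + 2c + d = -32
  64a + 16b + 4c + d = -270
  216a + 36b + 6c + d = -908
Solving the system yields a = -4, b = -2, c = 5, d = -2.
So p(n) = -4n³ - 2n² + 5n - 2.
Check: p(2) = -32. ✓

p(n) = -4n^3 - 2n^2 + 5n - 2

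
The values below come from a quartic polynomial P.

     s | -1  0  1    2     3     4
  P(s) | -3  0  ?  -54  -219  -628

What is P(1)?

On equispaced nodes a degree-4 polynomial has vanishing fifth forward difference, so
  - P(-1) + 5·P(0) - 10·P(1) + 10·P(2) - 5·P(3) + P(4) = 0.
Substituting the known values and solving for P(1):
  -10·P(1) = 70
  P(1) = -7.

-7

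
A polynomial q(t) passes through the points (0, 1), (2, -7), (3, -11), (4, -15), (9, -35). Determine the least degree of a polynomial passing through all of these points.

Divided differences on the nodes 0, 2, 3, 4, 9:
  order 0: 1  -7  -11  -15  -35
  order 1: -4  -4  -4  -4
  order 2: 0  0  0
  order 3: 0  0
  order 4: 0
The order-1 divided differences are all -4 (nonzero) and every higher order vanishes, so the data lies on a polynomial of degree exactly 1.

1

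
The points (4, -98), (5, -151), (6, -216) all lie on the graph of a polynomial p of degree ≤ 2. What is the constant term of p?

Write p(u) = au^2 + bu + c. Substituting each data point gives a linear system:
  16a + 4b + c = -98
  25a + 5b + c = -151
  36a + 6b + c = -216
Solving the system yields a = -6, b = 1, c = -6.
So p(u) = -6u^2 + u - 6.
The constant term is -6.

-6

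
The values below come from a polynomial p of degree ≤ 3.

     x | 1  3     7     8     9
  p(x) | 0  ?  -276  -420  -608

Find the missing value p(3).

-20

The 4 known points determine the degree-3 polynomial uniquely.
Write p(x) = ax^3 + bx^2 + cx + d. Substituting each data point gives a linear system:
  a + b + c + d = 0
  343a + 49b + 7c + d = -276
  512a + 64b + 8c + d = -420
  729a + 81b + 9c + d = -608
Solving the system yields a = -1, b = 2, c = -5, d = 4.
So p(x) = -x³ + 2x² - 5x + 4.
Then p(3) = -20.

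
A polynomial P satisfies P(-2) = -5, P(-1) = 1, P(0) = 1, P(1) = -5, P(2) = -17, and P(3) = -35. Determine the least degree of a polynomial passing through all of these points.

2

Forward differences of the values at t = -2, -1, 0, 1, 2, 3:
  P  : -5  1  1  -5  -17  -35
  Δ  : 6  0  -6  -12  -18
  Δ^2: -6  -6  -6  -6
  Δ^3: 0  0  0
  Δ^4: 0  0
  Δ^5: 0
The second differences are constant (-6) and nonzero, while all higher differences vanish, so the minimal degree is 2.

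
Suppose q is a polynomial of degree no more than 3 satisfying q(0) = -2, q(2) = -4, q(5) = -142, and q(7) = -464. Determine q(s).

q(s) = -2s^3 + 5s^2 - 3s - 2

Write q(s) = as^3 + bs^2 + cs + d. Substituting each data point gives a linear system:
  d = -2
  8a + 4b + 2c + d = -4
  125a + 25b + 5c + d = -142
  343a + 49b + 7c + d = -464
Solving the system yields a = -2, b = 5, c = -3, d = -2.
So q(s) = -2s³ + 5s² - 3s - 2.
Check: q(7) = -464. ✓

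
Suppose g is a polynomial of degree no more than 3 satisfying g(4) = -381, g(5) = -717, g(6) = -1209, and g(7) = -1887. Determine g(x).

g(x) = -5x^3 - 3x^2 - 4x + 3

Write g(x) = ax^3 + bx^2 + cx + d. Substituting each data point gives a linear system:
  64a + 16b + 4c + d = -381
  125a + 25b + 5c + d = -717
  216a + 36b + 6c + d = -1209
  343a + 49b + 7c + d = -1887
Solving the system yields a = -5, b = -3, c = -4, d = 3.
So g(x) = -5x^3 - 3x^2 - 4x + 3.
Check: g(4) = -381. ✓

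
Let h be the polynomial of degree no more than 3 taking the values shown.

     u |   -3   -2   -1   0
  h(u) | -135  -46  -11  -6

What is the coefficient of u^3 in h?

4

Write h(u) = au^3 + bu^2 + cu + d. Substituting each data point gives a linear system:
  -27a + 9b - 3c + d = -135
  -8a + 4b - 2c + d = -46
  -a + b - c + d = -11
  d = -6
Solving the system yields a = 4, b = -3, c = -2, d = -6.
So h(u) = 4u^3 - 3u^2 - 2u - 6.
The leading coefficient is 4.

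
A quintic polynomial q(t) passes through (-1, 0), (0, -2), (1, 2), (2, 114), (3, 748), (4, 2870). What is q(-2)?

Write q(t) = at^5 + bt^4 + ct^3 + dt^2 + et + k. Substituting each data point gives a linear system:
  -a + b - c + d - e + k = 0
  k = -2
  a + b + c + d + e + k = 2
  32a + 16b + 8c + 4d + 2e + k = 114
  243a + 81b + 27c + 9d + 3e + k = 748
  1024a + 256b + 64c + 16d + 4e + k = 2870
Solving the system yields a = 2, b = 3, c = 1, d = 0, e = -2, k = -2.
So q(t) = 2t^5 + 3t^4 + t^3 - 2t - 2.
Then q(-2) = -22.

-22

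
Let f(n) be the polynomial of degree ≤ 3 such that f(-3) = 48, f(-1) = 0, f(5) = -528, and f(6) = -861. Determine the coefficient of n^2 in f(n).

-5

Write f(n) = an^3 + bn^2 + cn + d. Substituting each data point gives a linear system:
  -27a + 9b - 3c + d = 48
  -a + b - c + d = 0
  125a + 25b + 5c + d = -528
  216a + 36b + 6c + d = -861
Solving the system yields a = -3, b = -5, c = -5, d = -3.
So f(n) = -3n^3 - 5n^2 - 5n - 3.
The coefficient of n^2 is -5.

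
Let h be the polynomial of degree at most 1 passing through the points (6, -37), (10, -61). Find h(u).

Write h(u) = au + b. Substituting each data point gives a linear system:
  6a + b = -37
  10a + b = -61
Solving the system yields a = -6, b = -1.
So h(u) = -6u - 1.
Check: h(6) = -37. ✓

h(u) = -6u - 1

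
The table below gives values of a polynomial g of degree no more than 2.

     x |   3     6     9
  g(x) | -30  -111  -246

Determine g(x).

g(x) = -3x^2 - 3

Write g(x) = ax^2 + bx + c. Substituting each data point gives a linear system:
  9a + 3b + c = -30
  36a + 6b + c = -111
  81a + 9b + c = -246
Solving the system yields a = -3, b = 0, c = -3.
So g(x) = -3x^2 - 3.
Check: g(9) = -246. ✓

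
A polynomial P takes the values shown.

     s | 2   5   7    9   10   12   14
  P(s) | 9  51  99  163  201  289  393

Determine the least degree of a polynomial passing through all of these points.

Divided differences on the nodes 2, 5, 7, 9, 10, 12, 14:
  order 0: 9  51  99  163  201  289  393
  order 1: 14  24  32  38  44  52
  order 2: 2  2  2  2  2
  order 3: 0  0  0  0
  order 4: 0  0  0
  order 5: 0  0
  order 6: 0
The order-2 divided differences are all 2 (nonzero) and every higher order vanishes, so the data lies on a polynomial of degree exactly 2.

2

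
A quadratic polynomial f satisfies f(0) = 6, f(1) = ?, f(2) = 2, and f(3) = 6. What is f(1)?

The 3 known points determine the degree-2 polynomial uniquely.
Write f(n) = an^2 + bn + c. Substituting each data point gives a linear system:
  c = 6
  4a + 2b + c = 2
  9a + 3b + c = 6
Solving the system yields a = 2, b = -6, c = 6.
So f(n) = 2n^2 - 6n + 6.
Then f(1) = 2.

2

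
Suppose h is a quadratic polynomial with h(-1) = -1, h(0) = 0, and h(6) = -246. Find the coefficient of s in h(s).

Write h(s) = as^2 + bs + c. Substituting each data point gives a linear system:
  a - b + c = -1
  c = 0
  36a + 6b + c = -246
Solving the system yields a = -6, b = -5, c = 0.
So h(s) = -6s^2 - 5s.
The coefficient of s is -5.

-5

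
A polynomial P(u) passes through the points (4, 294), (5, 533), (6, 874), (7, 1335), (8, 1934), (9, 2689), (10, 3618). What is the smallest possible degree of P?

Forward differences of the values at u = 4, 5, 6, 7, 8, 9, 10:
  P  : 294  533  874  1335  1934  2689  3618
  Δ  : 239  341  461  599  755  929
  Δ^2: 102  120  138  156  174
  Δ^3: 18  18  18  18
  Δ^4: 0  0  0
  Δ^5: 0  0
  Δ^6: 0
The third differences are constant (18) and nonzero, while all higher differences vanish, so the minimal degree is 3.

3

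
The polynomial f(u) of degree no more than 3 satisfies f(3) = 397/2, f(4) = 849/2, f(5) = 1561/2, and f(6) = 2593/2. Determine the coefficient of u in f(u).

6

Write f(u) = au^3 + bu^2 + cu + d. Substituting each data point gives a linear system:
  27a + 9b + 3c + d = 397/2
  64a + 16b + 4c + d = 849/2
  125a + 25b + 5c + d = 1561/2
  216a + 36b + 6c + d = 2593/2
Solving the system yields a = 5, b = 5, c = 6, d = 1/2.
So f(u) = 5u^3 + 5u^2 + 6u + 1/2.
The coefficient of u is 6.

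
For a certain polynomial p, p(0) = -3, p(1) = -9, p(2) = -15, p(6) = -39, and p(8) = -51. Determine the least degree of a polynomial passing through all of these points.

Divided differences on the nodes 0, 1, 2, 6, 8:
  order 0: -3  -9  -15  -39  -51
  order 1: -6  -6  -6  -6
  order 2: 0  0  0
  order 3: 0  0
  order 4: 0
The order-1 divided differences are all -6 (nonzero) and every higher order vanishes, so the data lies on a polynomial of degree exactly 1.

1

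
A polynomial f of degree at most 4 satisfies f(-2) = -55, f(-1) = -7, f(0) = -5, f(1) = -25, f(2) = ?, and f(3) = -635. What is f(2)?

-163

The 5 known points determine the degree-4 polynomial uniquely.
Write f(t) = at^4 + bt^3 + ct^2 + dt + e. Substituting each data point gives a linear system:
  16a - 8b + 4c - 2d + e = -55
  a - b + c - d + e = -7
  e = -5
  a + b + c + d + e = -25
  81a + 27b + 9c + 3d + e = -635
Solving the system yields a = -5, b = -6, c = -6, d = -3, e = -5.
So f(t) = -5t^4 - 6t^3 - 6t^2 - 3t - 5.
Then f(2) = -163.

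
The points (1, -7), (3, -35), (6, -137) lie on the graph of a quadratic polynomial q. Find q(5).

Write q(t) = at^2 + bt + c. Substituting each data point gives a linear system:
  a + b + c = -7
  9a + 3b + c = -35
  36a + 6b + c = -137
Solving the system yields a = -4, b = 2, c = -5.
So q(t) = -4t^2 + 2t - 5.
Then q(5) = -95.

-95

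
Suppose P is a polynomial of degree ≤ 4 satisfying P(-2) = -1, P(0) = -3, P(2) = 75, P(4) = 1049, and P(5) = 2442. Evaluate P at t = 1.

2

Using the Lagrange interpolation formula with nodes -2, 0, 2, 4, 5:
  L_0(t) = t(t - 2)(t - 4)(t - 5) / 336
  L_1(t) = (t + 2)(t - 2)(t - 4)(t - 5) / -80
  L_2(t) = (t + 2)t(t - 4)(t - 5) / 48
  L_3(t) = (t + 2)t(t - 2)(t - 5) / -48
  L_4(t) = (t + 2)t(t - 2)(t - 4) / 105
Then P(t) = -1·L_0(t) - 3·L_1(t) + 75·L_2(t) + 1049·L_3(t) + 2442·L_4(t).
Expanding and collecting terms gives P(t) = 3t^4 + 5t^3 - 2t^2 - t - 3.
Evaluating at t = 1: P(1) = 2.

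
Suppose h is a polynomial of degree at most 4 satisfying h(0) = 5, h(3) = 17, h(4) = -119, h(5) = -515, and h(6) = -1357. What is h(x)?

h(x) = -2x^4 + 5x^3 + 4x^2 + x + 5

Write h(x) = ax^4 + bx^3 + cx^2 + dx + e. Substituting each data point gives a linear system:
  e = 5
  81a + 27b + 9c + 3d + e = 17
  256a + 64b + 16c + 4d + e = -119
  625a + 125b + 25c + 5d + e = -515
  1296a + 216b + 36c + 6d + e = -1357
Solving the system yields a = -2, b = 5, c = 4, d = 1, e = 5.
So h(x) = -2x⁴ + 5x³ + 4x² + x + 5.
Check: h(4) = -119. ✓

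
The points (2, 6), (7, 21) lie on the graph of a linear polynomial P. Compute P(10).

Write P(x) = ax + b. Substituting each data point gives a linear system:
  2a + b = 6
  7a + b = 21
Solving the system yields a = 3, b = 0.
So P(x) = 3x.
Then P(10) = 30.

30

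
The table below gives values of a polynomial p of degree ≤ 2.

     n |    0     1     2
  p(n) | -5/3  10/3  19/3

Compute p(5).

10/3

Forward differences of the values at n = 0, 1, 2:
  p  : -5/3  10/3  19/3
  Δ  : 5  3
  Δ^2: -2
The second differences are constant, confirming degree 2.
Interpolating (Newton forward form) and evaluating at n = 5 gives p(5) = 10/3.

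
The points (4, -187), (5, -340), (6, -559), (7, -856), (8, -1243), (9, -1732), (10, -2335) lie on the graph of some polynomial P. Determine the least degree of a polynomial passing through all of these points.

Forward differences of the values at s = 4, 5, 6, 7, 8, 9, 10:
  P  : -187  -340  -559  -856  -1243  -1732  -2335
  Δ  : -153  -219  -297  -387  -489  -603
  Δ^2: -66  -78  -90  -102  -114
  Δ^3: -12  -12  -12  -12
  Δ^4: 0  0  0
  Δ^5: 0  0
  Δ^6: 0
The third differences are constant (-12) and nonzero, while all higher differences vanish, so the minimal degree is 3.

3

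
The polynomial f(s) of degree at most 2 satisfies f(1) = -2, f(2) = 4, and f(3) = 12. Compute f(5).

Write f(s) = as^2 + bs + c. Substituting each data point gives a linear system:
  a + b + c = -2
  4a + 2b + c = 4
  9a + 3b + c = 12
Solving the system yields a = 1, b = 3, c = -6.
So f(s) = s^2 + 3s - 6.
Then f(5) = 34.

34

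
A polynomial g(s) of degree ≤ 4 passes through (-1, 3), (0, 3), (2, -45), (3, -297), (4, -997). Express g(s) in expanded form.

g(s) = -4s^4 - s^3 + 5s^2 + 2s + 3

Using the Lagrange interpolation formula with nodes -1, 0, 2, 3, 4:
  L_0(s) = s(s - 2)(s - 3)(s - 4) / 60
  L_1(s) = (s + 1)(s - 2)(s - 3)(s - 4) / -24
  L_2(s) = (s + 1)s(s - 3)(s - 4) / 12
  L_3(s) = (s + 1)s(s - 2)(s - 4) / -12
  L_4(s) = (s + 1)s(s - 2)(s - 3) / 40
Then g(s) = 3·L_0(s) + 3·L_1(s) - 45·L_2(s) - 297·L_3(s) - 997·L_4(s).
Expanding and collecting terms gives g(s) = -4s⁴ - s³ + 5s² + 2s + 3.
Check: g(-1) = 3. ✓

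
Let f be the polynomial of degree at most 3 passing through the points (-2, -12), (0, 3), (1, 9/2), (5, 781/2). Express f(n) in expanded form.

Write f(n) = an^3 + bn^2 + cn + d. Substituting each data point gives a linear system:
  -8a + 4b - 2c + d = -12
  d = 3
  a + b + c + d = 9/2
  125a + 25b + 5c + d = 781/2
Solving the system yields a = 3, b = 1, c = -5/2, d = 3.
So f(n) = 3n^3 + n^2 - (5/2)n + 3.
Check: f(-2) = -12. ✓

f(n) = 3n^3 + n^2 - (5/2)n + 3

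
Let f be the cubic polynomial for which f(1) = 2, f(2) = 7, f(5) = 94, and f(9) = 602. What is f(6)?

167

Using the Lagrange interpolation formula with nodes 1, 2, 5, 9:
  L_0(u) = (u - 2)(u - 5)(u - 9) / -32
  L_1(u) = (u - 1)(u - 5)(u - 9) / 21
  L_2(u) = (u - 1)(u - 2)(u - 9) / -48
  L_3(u) = (u - 1)(u - 2)(u - 5) / 224
Then f(u) = 2·L_0(u) + 7·L_1(u) + 94·L_2(u) + 602·L_3(u).
Expanding and collecting terms gives f(u) = u^3 - 2u^2 + 4u - 1.
Evaluating at u = 6: f(6) = 167.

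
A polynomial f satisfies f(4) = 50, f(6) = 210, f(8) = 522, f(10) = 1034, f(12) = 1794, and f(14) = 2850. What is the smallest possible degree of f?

3

Forward differences of the values at s = 4, 6, 8, 10, 12, 14:
  f  : 50  210  522  1034  1794  2850
  Δ  : 160  312  512  760  1056
  Δ^2: 152  200  248  296
  Δ^3: 48  48  48
  Δ^4: 0  0
  Δ^5: 0
The third differences are constant (48) and nonzero, while all higher differences vanish, so the minimal degree is 3.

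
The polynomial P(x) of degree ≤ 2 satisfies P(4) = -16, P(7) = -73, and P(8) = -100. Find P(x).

Write P(x) = ax^2 + bx + c. Substituting each data point gives a linear system:
  16a + 4b + c = -16
  49a + 7b + c = -73
  64a + 8b + c = -100
Solving the system yields a = -2, b = 3, c = 4.
So P(x) = -2x^2 + 3x + 4.
Check: P(4) = -16. ✓

P(x) = -2x^2 + 3x + 4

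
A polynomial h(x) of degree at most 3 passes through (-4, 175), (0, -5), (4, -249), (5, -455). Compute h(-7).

961

Write h(x) = ax^3 + bx^2 + cx + d. Substituting each data point gives a linear system:
  -64a + 16b - 4c + d = 175
  d = -5
  64a + 16b + 4c + d = -249
  125a + 25b + 5c + d = -455
Solving the system yields a = -3, b = -2, c = -5, d = -5.
So h(x) = -3x³ - 2x² - 5x - 5.
Then h(-7) = 961.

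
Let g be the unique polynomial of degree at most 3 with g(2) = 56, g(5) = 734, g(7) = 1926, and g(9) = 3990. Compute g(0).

Write g(u) = au^3 + bu^2 + cu + d. Substituting each data point gives a linear system:
  8a + 4b + 2c + d = 56
  125a + 25b + 5c + d = 734
  343a + 49b + 7c + d = 1926
  729a + 81b + 9c + d = 3990
Solving the system yields a = 5, b = 4, c = 3, d = -6.
So g(u) = 5u³ + 4u² + 3u - 6.
Then g(0) = -6.

-6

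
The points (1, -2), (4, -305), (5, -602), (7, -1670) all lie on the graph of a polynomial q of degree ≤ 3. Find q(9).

-3570

Using the Lagrange interpolation formula with nodes 1, 4, 5, 7:
  L_0(u) = (u - 4)(u - 5)(u - 7) / -72
  L_1(u) = (u - 1)(u - 5)(u - 7) / 9
  L_2(u) = (u - 1)(u - 4)(u - 7) / -8
  L_3(u) = (u - 1)(u - 4)(u - 5) / 36
Then q(u) = -2·L_0(u) - 305·L_1(u) - 602·L_2(u) - 1670·L_3(u).
Expanding and collecting terms gives q(u) = -5u^3 + u^2 - u + 3.
Evaluating at u = 9: q(9) = -3570.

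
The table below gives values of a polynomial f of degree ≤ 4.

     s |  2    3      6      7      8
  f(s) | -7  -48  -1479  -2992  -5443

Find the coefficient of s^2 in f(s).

-5

Write f(s) = as^4 + bs^3 + cs^2 + ds + e. Substituting each data point gives a linear system:
  16a + 8b + 4c + 2d + e = -7
  81a + 27b + 9c + 3d + e = -48
  1296a + 216b + 36c + 6d + e = -1479
  2401a + 343b + 49c + 7d + e = -2992
  4096a + 512b + 64c + 8d + e = -5443
Solving the system yields a = -2, b = 6, c = -5, d = 0, e = -3.
So f(s) = -2s^4 + 6s^3 - 5s^2 - 3.
The coefficient of s^2 is -5.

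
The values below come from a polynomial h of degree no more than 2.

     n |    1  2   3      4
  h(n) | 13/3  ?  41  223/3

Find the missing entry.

On equispaced nodes a degree-2 polynomial has vanishing third forward difference, so
  - h(1) + 3·h(2) - 3·h(3) + h(4) = 0.
Substituting the known values and solving for h(2):
  3·h(2) = 53
  h(2) = 53/3.

53/3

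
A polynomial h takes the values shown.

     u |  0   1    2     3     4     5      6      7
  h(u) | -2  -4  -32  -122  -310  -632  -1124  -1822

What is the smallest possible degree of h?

Forward differences of the values at u = 0, 1, 2, 3, 4, 5, 6, 7:
  h  : -2  -4  -32  -122  -310  -632  -1124  -1822
  Δ  : -2  -28  -90  -188  -322  -492  -698
  Δ^2: -26  -62  -98  -134  -170  -206
  Δ^3: -36  -36  -36  -36  -36
  Δ^4: 0  0  0  0
  Δ^5: 0  0  0
  Δ^6: 0  0
  Δ^7: 0
The third differences are constant (-36) and nonzero, while all higher differences vanish, so the minimal degree is 3.

3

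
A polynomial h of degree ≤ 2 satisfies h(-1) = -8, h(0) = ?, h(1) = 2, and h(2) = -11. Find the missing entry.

On equispaced nodes a degree-2 polynomial has vanishing third forward difference, so
  - h(-1) + 3·h(0) - 3·h(1) + h(2) = 0.
Substituting the known values and solving for h(0):
  3·h(0) = 9
  h(0) = 3.

3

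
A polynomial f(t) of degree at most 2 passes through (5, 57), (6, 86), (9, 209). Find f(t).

f(t) = 3t^2 - 4t + 2

Using the Lagrange interpolation formula with nodes 5, 6, 9:
  L_0(t) = (t - 6)(t - 9) / 4
  L_1(t) = (t - 5)(t - 9) / -3
  L_2(t) = (t - 5)(t - 6) / 12
Then f(t) = 57·L_0(t) + 86·L_1(t) + 209·L_2(t).
Expanding and collecting terms gives f(t) = 3t² - 4t + 2.
Check: f(6) = 86. ✓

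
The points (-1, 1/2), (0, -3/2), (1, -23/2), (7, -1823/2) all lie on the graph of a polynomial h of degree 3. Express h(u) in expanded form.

Using the Lagrange interpolation formula with nodes -1, 0, 1, 7:
  L_0(u) = u(u - 1)(u - 7) / -16
  L_1(u) = (u + 1)(u - 1)(u - 7) / 7
  L_2(u) = (u + 1)u(u - 7) / -12
  L_3(u) = (u + 1)u(u - 1) / 336
Then h(u) = 1/2·L_0(u) - 3/2·L_1(u) - 23/2·L_2(u) - 1823/2·L_3(u).
Expanding and collecting terms gives h(u) = -2u³ - 4u² - 4u - 3/2.
Check: h(1) = -23/2. ✓

h(u) = -2u^3 - 4u^2 - 4u - 3/2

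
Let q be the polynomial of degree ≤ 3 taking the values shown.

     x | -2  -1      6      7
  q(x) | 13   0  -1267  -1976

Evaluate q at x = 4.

Write q(x) = ax^3 + bx^2 + cx + d. Substituting each data point gives a linear system:
  -8a + 4b - 2c + d = 13
  -a + b - c + d = 0
  216a + 36b + 6c + d = -1267
  343a + 49b + 7c + d = -1976
Solving the system yields a = -5, b = -6, c = 4, d = 5.
So q(x) = -5x³ - 6x² + 4x + 5.
Then q(4) = -395.

-395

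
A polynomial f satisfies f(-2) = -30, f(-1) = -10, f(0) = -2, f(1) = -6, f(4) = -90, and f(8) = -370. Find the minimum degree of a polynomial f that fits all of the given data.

Divided differences on the nodes -2, -1, 0, 1, 4, 8:
  order 0: -30  -10  -2  -6  -90  -370
  order 1: 20  8  -4  -28  -70
  order 2: -6  -6  -6  -6
  order 3: 0  0  0
  order 4: 0  0
  order 5: 0
The order-2 divided differences are all -6 (nonzero) and every higher order vanishes, so the data lies on a polynomial of degree exactly 2.

2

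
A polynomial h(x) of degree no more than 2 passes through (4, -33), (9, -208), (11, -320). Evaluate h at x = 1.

Write h(x) = ax^2 + bx + c. Substituting each data point gives a linear system:
  16a + 4b + c = -33
  81a + 9b + c = -208
  121a + 11b + c = -320
Solving the system yields a = -3, b = 4, c = -1.
So h(x) = -3x^2 + 4x - 1.
Then h(1) = 0.

0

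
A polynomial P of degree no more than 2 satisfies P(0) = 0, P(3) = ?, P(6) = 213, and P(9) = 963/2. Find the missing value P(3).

105/2

On equispaced nodes a degree-2 polynomial has vanishing third forward difference, so
  - P(0) + 3·P(3) - 3·P(6) + P(9) = 0.
Substituting the known values and solving for P(3):
  3·P(3) = 315/2
  P(3) = 105/2.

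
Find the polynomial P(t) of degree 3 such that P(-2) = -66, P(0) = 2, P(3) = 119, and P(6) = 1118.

Write P(t) = at^3 + bt^2 + ct + d. Substituting each data point gives a linear system:
  -8a + 4b - 2c + d = -66
  d = 2
  27a + 9b + 3c + d = 119
  216a + 36b + 6c + d = 1118
Solving the system yields a = 6, b = -5, c = 0, d = 2.
So P(t) = 6t³ - 5t² + 2.
Check: P(-2) = -66. ✓

P(t) = 6t^3 - 5t^2 + 2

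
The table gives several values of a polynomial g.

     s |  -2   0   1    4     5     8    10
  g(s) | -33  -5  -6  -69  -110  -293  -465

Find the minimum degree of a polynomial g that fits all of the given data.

2

Divided differences on the nodes -2, 0, 1, 4, 5, 8, 10:
  order 0: -33  -5  -6  -69  -110  -293  -465
  order 1: 14  -1  -21  -41  -61  -86
  order 2: -5  -5  -5  -5  -5
  order 3: 0  0  0  0
  order 4: 0  0  0
  order 5: 0  0
  order 6: 0
The order-2 divided differences are all -5 (nonzero) and every higher order vanishes, so the data lies on a polynomial of degree exactly 2.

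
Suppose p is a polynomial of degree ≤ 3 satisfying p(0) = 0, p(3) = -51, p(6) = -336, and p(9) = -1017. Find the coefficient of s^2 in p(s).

-4

Write p(s) = as^3 + bs^2 + cs + d. Substituting each data point gives a linear system:
  d = 0
  27a + 9b + 3c + d = -51
  216a + 36b + 6c + d = -336
  729a + 81b + 9c + d = -1017
Solving the system yields a = -1, b = -4, c = 4, d = 0.
So p(s) = -s³ - 4s² + 4s.
The coefficient of s^2 is -4.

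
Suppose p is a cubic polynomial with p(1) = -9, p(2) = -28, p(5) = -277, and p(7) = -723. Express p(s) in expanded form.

p(s) = -2s^3 - 5s - 2

Write p(s) = as^3 + bs^2 + cs + d. Substituting each data point gives a linear system:
  a + b + c + d = -9
  8a + 4b + 2c + d = -28
  125a + 25b + 5c + d = -277
  343a + 49b + 7c + d = -723
Solving the system yields a = -2, b = 0, c = -5, d = -2.
So p(s) = -2s^3 - 5s - 2.
Check: p(2) = -28. ✓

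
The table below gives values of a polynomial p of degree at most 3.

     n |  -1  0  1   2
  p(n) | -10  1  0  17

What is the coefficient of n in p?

0

Write p(n) = an^3 + bn^2 + cn + d. Substituting each data point gives a linear system:
  -a + b - c + d = -10
  d = 1
  a + b + c + d = 0
  8a + 4b + 2c + d = 17
Solving the system yields a = 5, b = -6, c = 0, d = 1.
So p(n) = 5n^3 - 6n^2 + 1.
The coefficient of n is 0.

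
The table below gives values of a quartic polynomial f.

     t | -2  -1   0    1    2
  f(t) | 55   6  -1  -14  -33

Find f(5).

594

Write f(t) = at^4 + bt^3 + ct^2 + dt + e. Substituting each data point gives a linear system:
  16a - 8b + 4c - 2d + e = 55
  a - b + c - d + e = 6
  e = -1
  a + b + c + d + e = -14
  16a + 8b + 4c + 2d + e = -33
Solving the system yields a = 2, b = -4, c = -5, d = -6, e = -1.
So f(t) = 2t⁴ - 4t³ - 5t² - 6t - 1.
Then f(5) = 594.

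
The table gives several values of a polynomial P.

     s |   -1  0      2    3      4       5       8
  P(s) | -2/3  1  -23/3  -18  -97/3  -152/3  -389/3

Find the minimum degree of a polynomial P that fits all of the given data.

2

Divided differences on the nodes -1, 0, 2, 3, 4, 5, 8:
  order 0: -2/3  1  -23/3  -18  -97/3  -152/3  -389/3
  order 1: 5/3  -13/3  -31/3  -43/3  -55/3  -79/3
  order 2: -2  -2  -2  -2  -2
  order 3: 0  0  0  0
  order 4: 0  0  0
  order 5: 0  0
  order 6: 0
The order-2 divided differences are all -2 (nonzero) and every higher order vanishes, so the data lies on a polynomial of degree exactly 2.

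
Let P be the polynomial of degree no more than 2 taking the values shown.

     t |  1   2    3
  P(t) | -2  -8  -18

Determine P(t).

P(t) = -2t^2

Write P(t) = at^2 + bt + c. Substituting each data point gives a linear system:
  a + b + c = -2
  4a + 2b + c = -8
  9a + 3b + c = -18
Solving the system yields a = -2, b = 0, c = 0.
So P(t) = -2t².
Check: P(3) = -18. ✓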